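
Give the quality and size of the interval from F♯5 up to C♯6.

F to C spans five letter names (F-G-A-B-C), so the interval is some kind of fifth.
The perfect fifth spans 7 semitones, and F#5 to C#6 is exactly 7 semitones — so this is a perfect fifth.

perfect 5th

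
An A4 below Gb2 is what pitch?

Four letter names down from G: D.
An augmented fourth spans 6 semitones, so from Gb2 the target pitch is Dbb2.

Dbb2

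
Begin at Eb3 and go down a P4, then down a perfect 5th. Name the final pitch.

Eb2

A perfect fourth down from Eb3 is Bb2.
A perfect fifth down from Bb2 is Eb2.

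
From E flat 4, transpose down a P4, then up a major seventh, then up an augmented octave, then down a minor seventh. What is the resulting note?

Down a perfect fourth from Eb4: Bb3 (5 semitones down).
Bb3 up a major seventh → A4 (11 semitones).
An augmented octave up from A4 is A#5.
A#5 down a minor seventh → B#4 (10 semitones).

B sharp 4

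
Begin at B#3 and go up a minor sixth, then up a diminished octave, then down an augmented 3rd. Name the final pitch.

B#3 up a minor sixth → G#4 (8 semitones).
A diminished octave up from G#4 is G5.
An augmented third down from G5 is Ebb5.

Ebb5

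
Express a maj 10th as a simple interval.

major third

Subtracting seven from the interval number removes an octave: 10 − 7 = 3.
That makes a major tenth a compound major third — an octave plus a major third.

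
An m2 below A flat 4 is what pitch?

G 4

The second takes the letter from A down to G.
A minor second is 1 semitone; 1 semitone down from Ab4 gives G4.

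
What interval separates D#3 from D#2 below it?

perfect octave

Descending from D#3 to D#2 is the same interval as ascending D#2 to D#3.
D to D is the same letter name, plus an octave, so the interval is some kind of octave.
The perfect octave spans 12 semitones, and D#2 to D#3 is exactly 12 semitones — so this is a perfect octave.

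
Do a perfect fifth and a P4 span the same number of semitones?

No

A perfect fifth spans 7 semitones; a perfect fourth spans 5 semitones. They differ by 2.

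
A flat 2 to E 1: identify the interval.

Descending from Ab2 to E1 is the same interval as ascending E1 to Ab2.
E to A spans four letter names (E-F-G-A), plus an octave — that makes it an eleventh of some quality.
A perfect eleventh would be 17 semitones; E1 to Ab2 is 16, one semitone narrower, so the interval is diminished.
(Equivalently, a compound diminished fourth: a diminished fourth plus an octave.)

diminished 11th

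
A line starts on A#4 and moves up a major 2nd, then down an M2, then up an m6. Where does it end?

A#4 up a major second → B#4 (2 semitones).
A major second down from B#4 is A#4.
A#4 up a minor sixth → F#5 (8 semitones).

F#5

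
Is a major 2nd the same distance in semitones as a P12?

A major second spans 2 semitones; a perfect twelfth spans 19 semitones. They differ by 17.

No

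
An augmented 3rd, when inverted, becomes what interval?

diminished sixth

Inverted interval numbers add to nine, so a third pairs with a sixth (3 + 6 = 9).
And augmented becomes diminished under inversion, so we get a diminished sixth.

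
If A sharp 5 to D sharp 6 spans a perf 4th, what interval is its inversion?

P5

Inverted interval numbers add to nine, so a fourth pairs with a fifth (4 + 5 = 9).
Quality inverts too: perfect stays perfect. That makes the inversion a perfect fifth.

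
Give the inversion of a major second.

The rule of nine gives the new number: 9 − 2 = 7, so a second becomes a seventh.
The quality also flips — major becomes minor — giving a minor seventh.

minor 7th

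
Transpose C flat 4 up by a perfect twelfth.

G flat 5

Five letters up from C (plus an octave) reaches G.
A perfect twelfth is 19 semitones; 19 semitones up from Cb4 gives Gb5.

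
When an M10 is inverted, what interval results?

minor sixth

First reduce the compound major tenth to its simple form, a major third.
Inverted interval numbers add to nine, so a third pairs with a sixth (3 + 6 = 9).
Quality inverts too: major becomes minor. That makes the inversion a minor sixth.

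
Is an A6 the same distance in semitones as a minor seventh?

Yes

An augmented sixth spans 10 semitones, and a minor seventh also spans 10 semitones — they're enharmonic.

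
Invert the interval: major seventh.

Interval numbers invert to sum to nine: 7 + 2 = 9, so a seventh inverts to a second.
Quality inverts too: major becomes minor. That makes the inversion a minor second.

minor second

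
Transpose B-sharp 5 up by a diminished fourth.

E 6

The fourth takes the letter from B up to E.
Moving 4 semitones up from B#5 (the size of a diminished fourth) reaches E6.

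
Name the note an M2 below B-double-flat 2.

A-double-flat 2

Counting two letter names down from B lands on A.
Moving 2 semitones down from Bbb2 (the size of a major second) reaches Abb2.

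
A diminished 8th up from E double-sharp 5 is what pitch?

E sharp 6

For an octave the letter name doesn't change: still E, an octave up.
A diminished octave spans 11 semitones, so from E##5 the target pitch is E#6.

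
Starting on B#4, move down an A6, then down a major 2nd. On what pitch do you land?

C4

Down an augmented sixth from B#4: D4 (10 semitones down).
Down a major second from D4: C4 (2 semitones down).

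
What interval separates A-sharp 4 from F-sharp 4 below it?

Descending from A#4 to F#4 is the same interval as ascending F#4 to A#4.
F to A spans three letter names (F-G-A) — that makes it a third of some quality.
F#4 to A#4 is 4 semitones, matching the major third exactly, so the quality is major.

major third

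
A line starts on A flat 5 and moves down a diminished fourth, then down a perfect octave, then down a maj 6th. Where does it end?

Ab5 down a diminished fourth → E5 (4 semitones).
E5 down a perfect octave → E4 (12 semitones).
E4 down a major sixth → G3 (9 semitones).

G 3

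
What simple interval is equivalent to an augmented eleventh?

Each octave removed subtracts seven from the number: 11 − 7 = 4.
Quality carries through unchanged, so the simple form is an augmented fourth.

augmented 4th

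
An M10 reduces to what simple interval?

major 3rd

Each octave removed subtracts seven from the number: 10 − 7 = 3.
Quality carries through unchanged, so the simple form is a major third.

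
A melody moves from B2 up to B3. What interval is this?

B to B is the same letter name, plus an octave: an octave.
B2 to B3 is 12 semitones, matching the perfect octave exactly, so the quality is perfect.

perfect octave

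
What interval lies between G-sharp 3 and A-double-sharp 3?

G to A spans two letter names (G-A): a second.
G#3 to A##3 spans 3 semitones — one semitone wider than the major second (2) — giving an augmented second.

augmented second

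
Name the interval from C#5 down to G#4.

Descending from C#5 to G#4 is the same interval as ascending G#4 to C#5.
G to C spans four letter names (G-A-B-C) — that makes it a fourth of some quality.
Counting semitones, G#4→C#5 is 5, which is the perfect fourth.

perfect 4th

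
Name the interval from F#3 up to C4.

d5

F to C spans five letter names (F-G-A-B-C): a fifth.
F#3 to C4 spans 6 semitones — one semitone narrower than the perfect fifth (7) — giving a diminished fifth.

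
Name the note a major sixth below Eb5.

Counting six letter names down from E lands on G.
Moving 9 semitones down from Eb5 (the size of a major sixth) reaches Gb4.

Gb4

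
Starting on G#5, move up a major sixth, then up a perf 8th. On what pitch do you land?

E#7

G#5 up a major sixth → E#6 (9 semitones).
E#6 up a perfect octave → E#7 (12 semitones).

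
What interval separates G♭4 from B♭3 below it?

Descending from Gb4 to Bb3 is the same interval as ascending Bb3 to Gb4.
B to G spans six letter names (B-C-D-E-F-G) — that makes it a sixth of some quality.
Bb3 to Gb4 is 8 semitones, a half step short of the major sixth (9), so this is minor.

minor 6th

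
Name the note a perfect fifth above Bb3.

F4

Counting five letter names up from B lands on F.
A perfect fifth is 7 semitones; 7 semitones up from Bb3 gives F4.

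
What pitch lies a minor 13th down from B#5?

Counting six letter names plus an octave down from B lands on D.
A minor thirteenth is 20 semitones; 20 semitones down from B#5 gives D##4.

D##4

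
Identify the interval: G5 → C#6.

G to C spans four letter names (G-A-B-C), so the interval is some kind of fourth.
G5 to C#6 spans 6 semitones — one semitone wider than the perfect fourth (5) — giving an augmented fourth.

A4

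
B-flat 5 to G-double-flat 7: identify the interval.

B to G spans six letter names (B-C-D-E-F-G), plus an octave — that makes it a thirteenth of some quality.
A major thirteenth would be 21 semitones; Bb5 to Gbb7 is 19, two semitones narrower, so the interval is diminished.
(Equivalently, a compound diminished sixth: a diminished sixth plus an octave.)

diminished thirteenth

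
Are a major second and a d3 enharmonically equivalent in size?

Yes

Both span 2 semitones: a major second and a diminished third are the same chromatic distance.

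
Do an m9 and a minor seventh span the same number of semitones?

A minor ninth spans 13 semitones; a minor seventh spans 10 semitones. They differ by 3.

No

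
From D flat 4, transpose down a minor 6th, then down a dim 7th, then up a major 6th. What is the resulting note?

Db4 down a minor sixth → F3 (8 semitones).
Down a diminished seventh from F3: G#2 (9 semitones down).
Up a major sixth from G#2: E#3 (9 semitones up).

E sharp 3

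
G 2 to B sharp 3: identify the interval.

G to B spans three letter names (G-A-B), plus an octave, so the interval is some kind of tenth.
A major tenth would be 16 semitones; G2 to B#3 is 17, one semitone wider, so the interval is augmented.
(Equivalently, a compound augmented third: an augmented third plus an octave.)

A10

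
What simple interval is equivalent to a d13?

Subtracting seven from the interval number removes an octave: 13 − 7 = 6.
Quality carries through unchanged, so the simple form is a diminished sixth.

diminished sixth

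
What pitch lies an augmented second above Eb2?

F#2

The second takes the letter from E up to F.
An augmented second is 3 semitones; 3 semitones up from Eb2 gives F#2.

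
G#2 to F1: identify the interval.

A9

Descending from G#2 to F1 is the same interval as ascending F1 to G#2.
F to G spans two letter names (F-G), plus an octave, so the interval is some kind of ninth.
The major ninth is 14 semitones; here we have 15, one semitone wider: augmented.
(Equivalently, a compound augmented second: an augmented second plus an octave.)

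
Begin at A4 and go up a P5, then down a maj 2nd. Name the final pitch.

D5

A perfect fifth up from A4 is E5.
E5 down a major second → D5 (2 semitones).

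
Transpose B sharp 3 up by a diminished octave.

An octave keeps the letter name B, an octave up from B.
A diminished octave spans 11 semitones, so from B#3 the target pitch is B4.

B 4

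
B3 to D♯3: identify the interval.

Descending from B3 to D#3 is the same interval as ascending D#3 to B3.
D to B spans six letter names (D-E-F-G-A-B): a sixth.
A major sixth would be 9 semitones, but D#3 to B3 is 8 — one semitone narrower, making it a minor sixth.

minor 6th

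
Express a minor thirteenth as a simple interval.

minor sixth

Subtracting seven from the interval number removes an octave: 13 − 7 = 6.
So a minor thirteenth is an octave plus a minor sixth. The quality is unchanged.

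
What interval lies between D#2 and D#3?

perfect 8th

D to D is the same letter name, plus an octave: an octave.
Counting semitones, D#2→D#3 is 12, which is the perfect octave.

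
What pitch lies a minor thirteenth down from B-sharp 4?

Six letters down from B (plus an octave) reaches D.
Moving 20 semitones down from B#4 (the size of a minor thirteenth) reaches D##3.

D-double-sharp 3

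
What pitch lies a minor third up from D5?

F5

The third takes the letter from D up to F.
A minor third is 3 semitones; 3 semitones up from D5 gives F5.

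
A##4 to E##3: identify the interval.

perfect eleventh

Descending from A##4 to E##3 is the same interval as ascending E##3 to A##4.
E to A spans four letter names (E-F-G-A), plus an octave: an eleventh.
E##3 to A##4 is 17 semitones, matching the perfect eleventh exactly, so the quality is perfect.
(Equivalently, a compound perfect fourth: a perfect fourth plus an octave.)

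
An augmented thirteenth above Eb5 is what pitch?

C#7

Counting six letter names plus an octave up from E lands on C.
An augmented thirteenth is 22 semitones; 22 semitones up from Eb5 gives C#7.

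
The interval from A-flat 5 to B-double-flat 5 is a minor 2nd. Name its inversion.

Inverted interval numbers add to nine, so a second pairs with a seventh (2 + 7 = 9).
Quality inverts too: minor becomes major. That makes the inversion a major seventh.

major seventh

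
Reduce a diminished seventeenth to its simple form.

Each octave removed subtracts seven from the number: 17 − 14 = 3.
Quality carries through unchanged, so the simple form is a diminished third.

diminished third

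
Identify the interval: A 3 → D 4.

perfect fourth

A to D spans four letter names (A-B-C-D), so the interval is some kind of fourth.
Counting semitones, A3→D4 is 5, which is the perfect fourth.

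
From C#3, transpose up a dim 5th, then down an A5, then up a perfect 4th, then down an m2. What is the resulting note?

Eb3

Up a diminished fifth from C#3: G3 (6 semitones up).
Down an augmented fifth from G3: Cb3 (8 semitones down).
A perfect fourth up from Cb3 is Fb3.
Fb3 down a minor second → Eb3 (1 semitone).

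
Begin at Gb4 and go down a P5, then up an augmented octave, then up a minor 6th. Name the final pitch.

Ab5

A perfect fifth down from Gb4 is Cb4.
Cb4 up an augmented octave → C5 (13 semitones).
A minor sixth up from C5 is Ab5.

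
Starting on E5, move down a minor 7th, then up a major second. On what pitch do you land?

Down a minor seventh from E5: F#4 (10 semitones down).
F#4 up a major second → G#4 (2 semitones).

G#4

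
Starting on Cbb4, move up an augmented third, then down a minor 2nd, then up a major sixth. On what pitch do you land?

B4

An augmented third up from Cbb4 is Eb4.
A minor second down from Eb4 is D4.
A major sixth up from D4 is B4.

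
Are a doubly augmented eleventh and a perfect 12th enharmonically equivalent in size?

Yes

Both span 19 semitones: a doubly augmented eleventh and a perfect twelfth are the same chromatic distance.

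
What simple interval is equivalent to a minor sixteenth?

m2

Subtracting seven from the interval number removes an octave: 16 − 14 = 2.
That makes a minor sixteenth a compound minor second — 2 octaves plus a minor second.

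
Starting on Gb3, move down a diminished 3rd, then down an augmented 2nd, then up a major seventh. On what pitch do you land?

A diminished third down from Gb3 is E3.
E3 down an augmented second → Db3 (3 semitones).
A major seventh up from Db3 is C4.

C4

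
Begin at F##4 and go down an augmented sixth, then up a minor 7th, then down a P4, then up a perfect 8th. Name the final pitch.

D5

Down an augmented sixth from F##4: A3 (10 semitones down).
A3 up a minor seventh → G4 (10 semitones).
A perfect fourth down from G4 is D4.
D4 up a perfect octave → D5 (12 semitones).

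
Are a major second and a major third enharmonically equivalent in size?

A major second spans 2 semitones; a major third spans 4 semitones. They differ by 2.

No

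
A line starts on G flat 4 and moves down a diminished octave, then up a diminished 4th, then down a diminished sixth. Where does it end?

E 3

A diminished octave down from Gb4 is G3.
Up a diminished fourth from G3: Cb4 (4 semitones up).
Down a diminished sixth from Cb4: E3 (7 semitones down).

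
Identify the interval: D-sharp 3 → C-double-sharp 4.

M7

D to C spans seven letter names (D-E-F-G-A-B-C) — that makes it a seventh of some quality.
D#3 to C##4 is 11 semitones, matching the major seventh exactly, so the quality is major.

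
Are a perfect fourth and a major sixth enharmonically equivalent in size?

A perfect fourth spans 5 semitones; a major sixth spans 9 semitones. They differ by 4.

No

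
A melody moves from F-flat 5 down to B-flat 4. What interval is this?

Descending from Fb5 to Bb4 is the same interval as ascending Bb4 to Fb5.
B to F spans five letter names (B-C-D-E-F), so the interval is some kind of fifth.
Bb4 to Fb5 spans 6 semitones — one semitone narrower than the perfect fifth (7) — giving a diminished fifth.

d5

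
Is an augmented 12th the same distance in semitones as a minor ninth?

No

An augmented twelfth is 20 semitones but a minor ninth is 13 semitones — different sizes.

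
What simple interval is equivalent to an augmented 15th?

augmented 8th

Each octave removed subtracts seven from the number: 15 − 7 = 8.
So an augmented fifteenth is an octave plus an augmented octave. The quality is unchanged.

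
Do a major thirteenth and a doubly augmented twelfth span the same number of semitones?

Yes

A major thirteenth = 21 semitones = a doubly augmented twelfth; enharmonically equal.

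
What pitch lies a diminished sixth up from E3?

The sixth takes the letter from E up to C.
A diminished sixth is 7 semitones; 7 semitones up from E3 gives Cb4.

Cb4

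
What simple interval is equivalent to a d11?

Take out an octave (7 from the number): 11 − 7 = 4.
Quality carries through unchanged, so the simple form is a diminished fourth.

diminished 4th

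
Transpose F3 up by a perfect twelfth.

The twelfth's letter: F up five letter names plus an octave → C.
A perfect twelfth spans 19 semitones, so from F3 the target pitch is C5.

C5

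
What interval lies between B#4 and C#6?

minor 9th

B to C spans two letter names (B-C), plus an octave — that makes it a ninth of some quality.
A major ninth would be 14 semitones, but B#4 to C#6 is 13 — one semitone narrower, making it a minor ninth.
(Equivalently, a compound minor second: a minor second plus an octave.)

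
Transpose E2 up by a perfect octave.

E3

The letter stays E (same as the start), shifted an octave up.
A perfect octave spans 12 semitones, so from E2 the target pitch is E3.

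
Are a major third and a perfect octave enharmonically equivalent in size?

No

4 semitones (major third) vs 12 semitones (perfect octave): not equal.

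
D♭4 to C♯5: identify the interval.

A7

D to C spans seven letter names (D-E-F-G-A-B-C): a seventh.
Db4 to C#5 spans 12 semitones — one semitone wider than the major seventh (11) — giving an augmented seventh.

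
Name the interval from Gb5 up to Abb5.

G to A spans two letter names (G-A), so the interval is some kind of second.
Gb5 to Abb5 is 1 semitone, a half step short of the major second (2), so this is minor.

minor second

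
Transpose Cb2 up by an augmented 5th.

Counting five letter names up from C lands on G.
Moving 8 semitones up from Cb2 (the size of an augmented fifth) reaches G2.

G2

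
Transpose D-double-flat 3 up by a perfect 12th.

A-double-flat 4

Counting five letter names plus an octave up from D lands on A.
A perfect twelfth is 19 semitones; 19 semitones up from Dbb3 gives Abb4.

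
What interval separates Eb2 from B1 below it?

d4

Descending from Eb2 to B1 is the same interval as ascending B1 to Eb2.
B to E spans four letter names (B-C-D-E): a fourth.
The perfect fourth is 5 semitones; here we have 4, one semitone narrower: diminished.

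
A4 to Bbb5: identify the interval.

A to B spans two letter names (A-B), plus an octave, so the interval is some kind of ninth.
A4 to Bbb5 spans 12 semitones — two semitones narrower than the major ninth (14) — giving a diminished ninth.

diminished ninth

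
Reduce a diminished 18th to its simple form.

Subtracting seven from the interval number removes an octave: 18 − 14 = 4.
So a diminished eighteenth is 2 octaves plus a diminished fourth. The quality is unchanged.

d4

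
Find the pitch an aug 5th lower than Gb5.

The fifth takes the letter from G down to C.
An augmented fifth spans 8 semitones, so from Gb5 the target pitch is Cbb5.

Cbb5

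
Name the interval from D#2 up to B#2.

D to B spans six letter names (D-E-F-G-A-B) — that makes it a sixth of some quality.
Counting semitones, D#2→B#2 is 9, which is the major sixth.

major sixth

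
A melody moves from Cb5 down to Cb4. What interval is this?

Descending from Cb5 to Cb4 is the same interval as ascending Cb4 to Cb5.
C to C is the same letter name, plus an octave, so the interval is some kind of octave.
The perfect octave spans 12 semitones, and Cb4 to Cb5 is exactly 12 semitones — so this is a perfect octave.

perfect octave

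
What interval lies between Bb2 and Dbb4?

B to D spans three letter names (B-C-D), plus an octave: a tenth.
The major tenth is 16 semitones; here we have 14, two semitones narrower: diminished.
(Equivalently, a compound diminished third: a diminished third plus an octave.)

d10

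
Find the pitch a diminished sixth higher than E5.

Counting six letter names up from E lands on C.
Moving 7 semitones up from E5 (the size of a diminished sixth) reaches Cb6.

Cb6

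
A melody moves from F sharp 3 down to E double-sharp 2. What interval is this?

Descending from F#3 to E##2 is the same interval as ascending E##2 to F#3.
E to F spans two letter names (E-F), plus an octave, so the interval is some kind of ninth.
A major ninth would be 14 semitones; E##2 to F#3 is 12, two semitones narrower, so the interval is diminished.

diminished ninth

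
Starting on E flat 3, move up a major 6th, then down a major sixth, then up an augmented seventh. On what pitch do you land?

D sharp 4

Up a major sixth from Eb3: C4 (9 semitones up).
Down a major sixth from C4: Eb3 (9 semitones down).
Up an augmented seventh from Eb3: D#4 (12 semitones up).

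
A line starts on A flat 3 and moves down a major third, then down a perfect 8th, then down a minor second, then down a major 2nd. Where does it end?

D flat 2

Ab3 down a major third → Fb3 (4 semitones).
A perfect octave down from Fb3 is Fb2.
A minor second down from Fb2 is Eb2.
A major second down from Eb2 is Db2.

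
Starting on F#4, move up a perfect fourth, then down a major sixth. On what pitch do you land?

A perfect fourth up from F#4 is B4.
B4 down a major sixth → D4 (9 semitones).

D4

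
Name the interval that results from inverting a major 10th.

m6

First reduce the compound major tenth to its simple form, a major third.
Interval numbers invert to sum to nine: 3 + 6 = 9, so a third inverts to a sixth.
The quality also flips — major becomes minor — giving a minor sixth.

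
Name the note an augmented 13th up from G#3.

The thirteenth's letter: G up six letter names plus an octave → E.
An augmented thirteenth is 22 semitones; 22 semitones up from G#3 gives E##5.

E##5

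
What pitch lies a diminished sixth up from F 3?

The sixth takes the letter from F up to D.
A diminished sixth is 7 semitones; 7 semitones up from F3 gives Dbb4.

D double-flat 4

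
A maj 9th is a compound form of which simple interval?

Each octave removed subtracts seven from the number: 9 − 7 = 2.
That makes a major ninth a compound major second — an octave plus a major second.

major second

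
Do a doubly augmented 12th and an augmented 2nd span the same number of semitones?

A doubly augmented twelfth spans 21 semitones; an augmented second spans 3 semitones. They differ by 18.

No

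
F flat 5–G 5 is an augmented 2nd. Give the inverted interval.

The rule of nine gives the new number: 9 − 2 = 7, so a second becomes a seventh.
And augmented becomes diminished under inversion, so we get a diminished seventh.

d7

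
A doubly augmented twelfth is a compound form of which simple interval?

AA5

Take out an octave (7 from the number): 12 − 7 = 5.
Quality carries through unchanged, so the simple form is a doubly augmented fifth.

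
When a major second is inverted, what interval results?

Interval numbers invert to sum to nine: 2 + 7 = 9, so a second inverts to a seventh.
The quality also flips — major becomes minor — giving a minor seventh.

m7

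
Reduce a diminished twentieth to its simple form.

diminished 6th

Each octave removed subtracts seven from the number: 20 − 14 = 6.
So a diminished twentieth is 2 octaves plus a diminished sixth. The quality is unchanged.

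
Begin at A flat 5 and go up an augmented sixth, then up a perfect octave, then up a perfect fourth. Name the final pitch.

Up an augmented sixth from Ab5: F#6 (10 semitones up).
Up a perfect octave from F#6: F#7 (12 semitones up).
Up a perfect fourth from F#7: B7 (5 semitones up).

B 7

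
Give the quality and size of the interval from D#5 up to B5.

D to B spans six letter names (D-E-F-G-A-B) — that makes it a sixth of some quality.
D#5 to B5 is 8 semitones, a half step short of the major sixth (9), so this is minor.

m6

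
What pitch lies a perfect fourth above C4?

Counting four letter names up from C lands on F.
A perfect fourth is 5 semitones; 5 semitones up from C4 gives F4.

F4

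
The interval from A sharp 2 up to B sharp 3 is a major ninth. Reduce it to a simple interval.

major second

Each octave removed subtracts seven from the number: 9 − 7 = 2.
That makes a major ninth a compound major second — an octave plus a major second.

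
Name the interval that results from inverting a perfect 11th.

perfect 5th

First reduce the compound perfect eleventh to its simple form, a perfect fourth.
The rule of nine gives the new number: 9 − 4 = 5, so a fourth becomes a fifth.
Quality inverts too: perfect stays perfect. That makes the inversion a perfect fifth.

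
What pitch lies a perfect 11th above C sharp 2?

F sharp 3

The eleventh's letter: C up four letter names plus an octave → F.
A perfect eleventh is 17 semitones; 17 semitones up from C#2 gives F#3.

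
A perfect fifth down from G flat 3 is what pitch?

C flat 3

The fifth takes the letter from G down to C.
A perfect fifth spans 7 semitones, so from Gb3 the target pitch is Cb3.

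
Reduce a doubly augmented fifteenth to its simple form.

Take out an octave (7 from the number): 15 − 7 = 8.
Quality carries through unchanged, so the simple form is a doubly augmented octave.

doubly augmented octave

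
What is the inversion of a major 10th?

minor sixth

First reduce the compound major tenth to its simple form, a major third.
The rule of nine gives the new number: 9 − 3 = 6, so a third becomes a sixth.
And major becomes minor under inversion, so we get a minor sixth.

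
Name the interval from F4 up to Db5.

minor sixth

F to D spans six letter names (F-G-A-B-C-D), so the interval is some kind of sixth.
At 8 semitones, F4→Db5 falls one short of a major sixth: minor.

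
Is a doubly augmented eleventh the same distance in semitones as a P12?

Both span 19 semitones: a doubly augmented eleventh and a perfect twelfth are the same chromatic distance.

Yes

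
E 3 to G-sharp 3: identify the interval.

E to G spans three letter names (E-F-G) — that makes it a third of some quality.
Counting semitones, E3→G#3 is 4, which is the major third.

major third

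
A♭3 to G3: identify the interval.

Descending from Ab3 to G3 is the same interval as ascending G3 to Ab3.
G to A spans two letter names (G-A), so the interval is some kind of second.
G3 to Ab3 is 1 semitone, a half step short of the major second (2), so this is minor.

minor second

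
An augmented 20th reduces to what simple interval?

Each octave removed subtracts seven from the number: 20 − 14 = 6.
That makes an augmented twentieth a compound augmented sixth — 2 octaves plus an augmented sixth.

augmented sixth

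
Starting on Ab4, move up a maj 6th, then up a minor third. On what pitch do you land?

Ab5

A major sixth up from Ab4 is F5.
A minor third up from F5 is Ab5.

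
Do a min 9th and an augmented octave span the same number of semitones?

Yes

Both span 13 semitones: a minor ninth and an augmented octave are the same chromatic distance.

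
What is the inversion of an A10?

First reduce the compound augmented tenth to its simple form, an augmented third.
Inverted interval numbers add to nine, so a third pairs with a sixth (3 + 6 = 9).
The quality also flips — augmented becomes diminished — giving a diminished sixth.

diminished sixth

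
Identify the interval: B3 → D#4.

B to D spans three letter names (B-C-D): a third.
B3 to D#4 is 4 semitones, matching the major third exactly, so the quality is major.

major third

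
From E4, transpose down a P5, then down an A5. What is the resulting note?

Down a perfect fifth from E4: A3 (7 semitones down).
A3 down an augmented fifth → Db3 (8 semitones).

Db3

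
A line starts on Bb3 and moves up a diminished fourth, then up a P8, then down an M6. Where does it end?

Up a diminished fourth from Bb3: Ebb4 (4 semitones up).
Ebb4 up a perfect octave → Ebb5 (12 semitones).
Down a major sixth from Ebb5: Gbb4 (9 semitones down).

Gbb4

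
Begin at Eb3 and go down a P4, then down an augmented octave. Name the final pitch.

Bbb1

Down a perfect fourth from Eb3: Bb2 (5 semitones down).
Down an augmented octave from Bb2: Bbb1 (13 semitones down).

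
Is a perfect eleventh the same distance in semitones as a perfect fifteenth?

A perfect eleventh spans 17 semitones; a perfect fifteenth spans 24 semitones. They differ by 7.

No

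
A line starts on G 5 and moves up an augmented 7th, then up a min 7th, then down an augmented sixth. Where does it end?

G5 up an augmented seventh → F##6 (12 semitones).
F##6 up a minor seventh → E#7 (10 semitones).
Down an augmented sixth from E#7: G6 (10 semitones down).

G 6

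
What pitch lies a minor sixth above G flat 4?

E double-flat 5

Counting six letter names up from G lands on E.
A minor sixth is 8 semitones; 8 semitones up from Gb4 gives Ebb5.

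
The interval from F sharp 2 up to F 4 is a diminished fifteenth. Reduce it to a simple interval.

Take out an octave (7 from the number): 15 − 7 = 8.
So a diminished fifteenth is an octave plus a diminished octave. The quality is unchanged.

diminished 8th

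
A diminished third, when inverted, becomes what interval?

Interval numbers invert to sum to nine: 3 + 6 = 9, so a third inverts to a sixth.
And diminished becomes augmented under inversion, so we get an augmented sixth.

augmented sixth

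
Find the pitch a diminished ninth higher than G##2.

Counting two letter names plus an octave up from G lands on A.
A diminished ninth spans 12 semitones, so from G##2 the target pitch is A3.

A3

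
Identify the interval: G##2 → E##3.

major sixth

G to E spans six letter names (G-A-B-C-D-E): a sixth.
The major sixth spans 9 semitones, and G##2 to E##3 is exactly 9 semitones — so this is a major sixth.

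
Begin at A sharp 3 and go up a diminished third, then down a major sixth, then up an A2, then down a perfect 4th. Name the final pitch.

C sharp 3

Up a diminished third from A#3: C4 (2 semitones up).
A major sixth down from C4 is Eb3.
Eb3 up an augmented second → F#3 (3 semitones).
Down a perfect fourth from F#3: C#3 (5 semitones down).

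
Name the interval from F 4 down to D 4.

minor 3rd

Descending from F4 to D4 is the same interval as ascending D4 to F4.
D to F spans three letter names (D-E-F): a third.
A major third would be 4 semitones, but D4 to F4 is 3 — one semitone narrower, making it a minor third.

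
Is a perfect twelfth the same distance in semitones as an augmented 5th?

A perfect twelfth is 19 semitones but an augmented fifth is 8 semitones — different sizes.

No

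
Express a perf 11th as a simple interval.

Subtracting seven from the interval number removes an octave: 11 − 7 = 4.
Quality carries through unchanged, so the simple form is a perfect fourth.

perfect fourth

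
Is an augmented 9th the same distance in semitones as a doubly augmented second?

An augmented ninth is 15 semitones but a doubly augmented second is 4 semitones — different sizes.

No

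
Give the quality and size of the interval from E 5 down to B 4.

perfect 4th

Descending from E5 to B4 is the same interval as ascending B4 to E5.
B to E spans four letter names (B-C-D-E) — that makes it a fourth of some quality.
The perfect fourth spans 5 semitones, and B4 to E5 is exactly 5 semitones — so this is a perfect fourth.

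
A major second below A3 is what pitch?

Counting two letter names down from A lands on G.
Moving 2 semitones down from A3 (the size of a major second) reaches G3.

G3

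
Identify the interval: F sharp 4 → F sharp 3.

perfect octave

Descending from F#4 to F#3 is the same interval as ascending F#3 to F#4.
F to F is the same letter name, plus an octave: an octave.
The perfect octave spans 12 semitones, and F#3 to F#4 is exactly 12 semitones — so this is a perfect octave.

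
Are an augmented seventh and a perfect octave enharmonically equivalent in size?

Yes

An augmented seventh = 12 semitones = a perfect octave; enharmonically equal.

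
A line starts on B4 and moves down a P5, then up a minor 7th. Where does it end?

B4 down a perfect fifth → E4 (7 semitones).
E4 up a minor seventh → D5 (10 semitones).

D5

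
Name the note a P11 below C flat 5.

The eleventh's letter: C down four letter names plus an octave → G.
Moving 17 semitones down from Cb5 (the size of a perfect eleventh) reaches Gb3.

G flat 3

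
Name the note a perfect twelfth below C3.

F1

The twelfth's letter: C down five letter names plus an octave → F.
A perfect twelfth spans 19 semitones, so from C3 the target pitch is F1.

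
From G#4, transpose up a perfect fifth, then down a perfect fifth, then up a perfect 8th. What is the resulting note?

Up a perfect fifth from G#4: D#5 (7 semitones up).
A perfect fifth down from D#5 is G#4.
Up a perfect octave from G#4: G#5 (12 semitones up).

G#5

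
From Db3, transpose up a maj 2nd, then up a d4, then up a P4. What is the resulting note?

Db3 up a major second → Eb3 (2 semitones).
Up a diminished fourth from Eb3: Abb3 (4 semitones up).
A perfect fourth up from Abb3 is Dbb4.

Dbb4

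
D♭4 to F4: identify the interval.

major third

D to F spans three letter names (D-E-F), so the interval is some kind of third.
Counting semitones, Db4→F4 is 4, which is the major third.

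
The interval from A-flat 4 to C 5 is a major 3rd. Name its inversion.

m6

Interval numbers invert to sum to nine: 3 + 6 = 9, so a third inverts to a sixth.
Quality inverts too: major becomes minor. That makes the inversion a minor sixth.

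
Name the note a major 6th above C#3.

A#3

Counting six letter names up from C lands on A.
A major sixth spans 9 semitones, so from C#3 the target pitch is A#3.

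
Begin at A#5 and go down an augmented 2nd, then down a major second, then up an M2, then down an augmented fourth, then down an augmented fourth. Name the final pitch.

Abb4

A#5 down an augmented second → G5 (3 semitones).
A major second down from G5 is F5.
Up a major second from F5: G5 (2 semitones up).
Down an augmented fourth from G5: Db5 (6 semitones down).
Db5 down an augmented fourth → Abb4 (6 semitones).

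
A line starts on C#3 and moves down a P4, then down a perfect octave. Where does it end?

G#1

C#3 down a perfect fourth → G#2 (5 semitones).
A perfect octave down from G#2 is G#1.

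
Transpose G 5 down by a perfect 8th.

G 4

For an octave the letter name doesn't change: still G, an octave down.
Moving 12 semitones down from G5 (the size of a perfect octave) reaches G4.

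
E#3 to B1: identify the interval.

Descending from E#3 to B1 is the same interval as ascending B1 to E#3.
B to E spans four letter names (B-C-D-E), plus an octave — that makes it an eleventh of some quality.
B1 to E#3 spans 18 semitones — one semitone wider than the perfect eleventh (17) — giving an augmented eleventh.
(Equivalently, a compound augmented fourth: an augmented fourth plus an octave.)

A11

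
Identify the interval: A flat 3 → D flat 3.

Descending from Ab3 to Db3 is the same interval as ascending Db3 to Ab3.
D to A spans five letter names (D-E-F-G-A): a fifth.
Db3 to Ab3 is 7 semitones, matching the perfect fifth exactly, so the quality is perfect.

perfect fifth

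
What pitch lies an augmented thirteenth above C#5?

A##6

The thirteenth's letter: C up six letter names plus an octave → A.
Moving 22 semitones up from C#5 (the size of an augmented thirteenth) reaches A##6.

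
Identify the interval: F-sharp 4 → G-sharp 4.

F to G spans two letter names (F-G) — that makes it a second of some quality.
The major second spans 2 semitones, and F#4 to G#4 is exactly 2 semitones — so this is a major second.

major second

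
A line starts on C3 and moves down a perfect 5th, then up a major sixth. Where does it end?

Down a perfect fifth from C3: F2 (7 semitones down).
F2 up a major sixth → D3 (9 semitones).

D3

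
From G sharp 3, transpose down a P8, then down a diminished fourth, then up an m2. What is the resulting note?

E sharp 2

A perfect octave down from G#3 is G#2.
G#2 down a diminished fourth → D##2 (4 semitones).
A minor second up from D##2 is E#2.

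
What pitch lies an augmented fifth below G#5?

C5

The fifth takes the letter from G down to C.
Moving 8 semitones down from G#5 (the size of an augmented fifth) reaches C5.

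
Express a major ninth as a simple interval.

major second

Subtracting seven from the interval number removes an octave: 9 − 7 = 2.
Quality carries through unchanged, so the simple form is a major second.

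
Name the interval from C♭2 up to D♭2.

M2

C to D spans two letter names (C-D) — that makes it a second of some quality.
Counting semitones, Cb2→Db2 is 2, which is the major second.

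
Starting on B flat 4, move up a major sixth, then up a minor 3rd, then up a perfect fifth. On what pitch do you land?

F 6

Bb4 up a major sixth → G5 (9 semitones).
A minor third up from G5 is Bb5.
Bb5 up a perfect fifth → F6 (7 semitones).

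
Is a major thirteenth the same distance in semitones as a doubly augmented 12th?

Yes

Both span 21 semitones: a major thirteenth and a doubly augmented twelfth are the same chromatic distance.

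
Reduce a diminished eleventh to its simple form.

Each octave removed subtracts seven from the number: 11 − 7 = 4.
So a diminished eleventh is an octave plus a diminished fourth. The quality is unchanged.

d4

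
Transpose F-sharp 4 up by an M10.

The tenth's letter: F up three letter names plus an octave → A.
A major tenth is 16 semitones; 16 semitones up from F#4 gives A#5.

A-sharp 5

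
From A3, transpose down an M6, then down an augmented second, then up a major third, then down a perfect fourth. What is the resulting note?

Down a major sixth from A3: C3 (9 semitones down).
Down an augmented second from C3: Bbb2 (3 semitones down).
Bbb2 up a major third → Db3 (4 semitones).
Db3 down a perfect fourth → Ab2 (5 semitones).

Ab2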